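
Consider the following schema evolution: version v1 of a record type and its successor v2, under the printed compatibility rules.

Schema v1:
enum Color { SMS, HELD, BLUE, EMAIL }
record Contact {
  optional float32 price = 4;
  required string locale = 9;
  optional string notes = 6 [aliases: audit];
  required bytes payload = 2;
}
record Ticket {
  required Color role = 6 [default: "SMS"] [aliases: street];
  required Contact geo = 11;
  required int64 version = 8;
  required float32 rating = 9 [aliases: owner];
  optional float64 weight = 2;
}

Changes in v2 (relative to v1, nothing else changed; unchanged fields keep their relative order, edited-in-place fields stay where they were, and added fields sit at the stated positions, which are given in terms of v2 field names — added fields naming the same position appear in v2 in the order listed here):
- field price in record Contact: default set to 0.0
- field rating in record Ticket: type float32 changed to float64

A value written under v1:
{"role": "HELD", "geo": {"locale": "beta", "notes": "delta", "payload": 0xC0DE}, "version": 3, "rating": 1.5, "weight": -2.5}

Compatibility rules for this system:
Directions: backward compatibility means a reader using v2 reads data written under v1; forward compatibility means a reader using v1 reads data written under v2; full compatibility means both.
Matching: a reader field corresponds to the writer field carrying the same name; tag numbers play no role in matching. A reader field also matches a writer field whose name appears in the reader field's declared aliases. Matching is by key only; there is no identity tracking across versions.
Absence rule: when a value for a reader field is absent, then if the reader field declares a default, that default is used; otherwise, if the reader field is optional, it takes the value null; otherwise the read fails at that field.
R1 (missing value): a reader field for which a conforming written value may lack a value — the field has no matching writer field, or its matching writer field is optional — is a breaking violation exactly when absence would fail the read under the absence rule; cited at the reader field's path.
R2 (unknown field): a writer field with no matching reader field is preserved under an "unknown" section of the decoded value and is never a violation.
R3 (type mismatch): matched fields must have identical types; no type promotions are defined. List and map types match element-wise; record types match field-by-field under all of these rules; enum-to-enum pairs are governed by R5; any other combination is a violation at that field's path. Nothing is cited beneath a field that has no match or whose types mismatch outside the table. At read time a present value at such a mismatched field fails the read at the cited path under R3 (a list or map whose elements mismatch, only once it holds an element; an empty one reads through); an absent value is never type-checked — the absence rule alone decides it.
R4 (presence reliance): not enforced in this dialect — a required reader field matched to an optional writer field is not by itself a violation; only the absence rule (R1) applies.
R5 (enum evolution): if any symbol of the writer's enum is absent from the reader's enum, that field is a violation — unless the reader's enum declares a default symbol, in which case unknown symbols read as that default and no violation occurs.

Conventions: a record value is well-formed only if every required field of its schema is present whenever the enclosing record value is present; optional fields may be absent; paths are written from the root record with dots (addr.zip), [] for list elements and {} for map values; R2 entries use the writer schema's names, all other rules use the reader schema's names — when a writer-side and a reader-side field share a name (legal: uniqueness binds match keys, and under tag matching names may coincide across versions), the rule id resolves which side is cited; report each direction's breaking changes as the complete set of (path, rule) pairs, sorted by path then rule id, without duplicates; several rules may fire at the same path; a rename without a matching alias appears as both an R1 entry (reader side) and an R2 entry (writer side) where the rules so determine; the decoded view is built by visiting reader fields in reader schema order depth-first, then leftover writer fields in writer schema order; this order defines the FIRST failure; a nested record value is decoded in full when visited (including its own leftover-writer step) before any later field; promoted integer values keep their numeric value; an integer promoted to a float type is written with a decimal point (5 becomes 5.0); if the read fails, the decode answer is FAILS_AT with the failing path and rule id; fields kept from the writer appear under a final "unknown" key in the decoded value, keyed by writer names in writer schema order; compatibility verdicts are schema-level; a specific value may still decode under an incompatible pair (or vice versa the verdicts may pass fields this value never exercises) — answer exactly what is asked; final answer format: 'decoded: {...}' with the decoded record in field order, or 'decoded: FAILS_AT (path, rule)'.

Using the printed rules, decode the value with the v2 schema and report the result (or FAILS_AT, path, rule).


each type pair in Ticket: writer, then reader
decode (reader v2):
  role := "HELD"
  geo.price := 0.0 (no value, default fills)
  geo.locale := "beta"
  geo.notes := "delta"
  geo.payload := 0xC0DE
  version := 3
  read fails at rating under R3
  => FAILS_AT (rating, R3)
the rest of the Ticket diff is inert for this question:
  field price in record Contact: default set to 0.0 -> triggers nothing under the printed rules; the Ticket answer is the same either way

decoded: FAILS_AT (rating, R3)


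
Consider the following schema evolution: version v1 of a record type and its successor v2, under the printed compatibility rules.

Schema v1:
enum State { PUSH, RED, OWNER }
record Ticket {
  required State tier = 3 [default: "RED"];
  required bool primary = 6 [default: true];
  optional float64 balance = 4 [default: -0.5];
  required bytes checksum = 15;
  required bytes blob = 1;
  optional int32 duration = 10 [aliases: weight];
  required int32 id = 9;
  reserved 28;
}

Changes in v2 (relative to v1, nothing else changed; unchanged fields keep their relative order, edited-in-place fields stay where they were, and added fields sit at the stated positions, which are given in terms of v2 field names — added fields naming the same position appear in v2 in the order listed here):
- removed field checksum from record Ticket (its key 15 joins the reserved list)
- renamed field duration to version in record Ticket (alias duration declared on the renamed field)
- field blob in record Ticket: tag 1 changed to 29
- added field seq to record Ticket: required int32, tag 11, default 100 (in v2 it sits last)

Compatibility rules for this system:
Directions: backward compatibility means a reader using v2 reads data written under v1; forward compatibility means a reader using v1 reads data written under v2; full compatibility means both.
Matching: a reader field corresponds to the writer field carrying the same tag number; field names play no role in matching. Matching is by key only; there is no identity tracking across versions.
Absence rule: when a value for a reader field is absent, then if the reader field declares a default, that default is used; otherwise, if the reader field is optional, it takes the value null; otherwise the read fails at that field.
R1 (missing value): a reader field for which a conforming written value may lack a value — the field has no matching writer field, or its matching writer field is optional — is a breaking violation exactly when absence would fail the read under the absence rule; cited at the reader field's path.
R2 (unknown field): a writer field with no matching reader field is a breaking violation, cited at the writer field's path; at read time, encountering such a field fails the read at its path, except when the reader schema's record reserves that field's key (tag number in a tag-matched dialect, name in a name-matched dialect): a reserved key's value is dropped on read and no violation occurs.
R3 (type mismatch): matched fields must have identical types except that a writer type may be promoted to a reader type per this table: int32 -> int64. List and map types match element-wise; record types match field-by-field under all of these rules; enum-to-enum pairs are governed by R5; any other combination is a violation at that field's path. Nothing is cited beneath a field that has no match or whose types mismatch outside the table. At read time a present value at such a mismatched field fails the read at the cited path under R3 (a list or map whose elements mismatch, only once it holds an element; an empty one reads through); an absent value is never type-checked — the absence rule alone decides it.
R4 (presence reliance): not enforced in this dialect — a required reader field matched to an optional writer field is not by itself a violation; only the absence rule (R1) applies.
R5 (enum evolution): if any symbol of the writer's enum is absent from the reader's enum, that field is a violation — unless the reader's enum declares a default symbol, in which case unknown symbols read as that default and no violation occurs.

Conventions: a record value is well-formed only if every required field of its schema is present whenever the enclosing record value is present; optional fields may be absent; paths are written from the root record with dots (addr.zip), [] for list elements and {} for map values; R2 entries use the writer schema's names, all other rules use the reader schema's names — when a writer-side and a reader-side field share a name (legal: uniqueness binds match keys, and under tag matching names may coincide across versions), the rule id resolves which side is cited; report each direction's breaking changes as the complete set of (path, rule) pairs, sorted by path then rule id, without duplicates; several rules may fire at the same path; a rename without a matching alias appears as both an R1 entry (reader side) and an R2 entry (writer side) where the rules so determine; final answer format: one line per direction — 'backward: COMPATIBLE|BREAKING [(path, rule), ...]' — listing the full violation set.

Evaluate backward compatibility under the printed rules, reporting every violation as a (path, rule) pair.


backward: BREAKING [(blob, R1), (blob, R2)]

the writer's type comes first in each Ticket pair
backward on Ticket — v2 reading data written by v1:
  tier: paired with writer tier (State -> State; writer required)
  primary: paired with writer primary (bool -> bool; writer required)
  balance: paired with writer balance (float64 -> float64; writer optional)
  no writer field matches reader blob
  version: paired with writer duration (int32 -> int32; writer optional)
  id: paired with writer id (int32 -> int32; writer required)
  no writer field matches reader seq
  writer checksum: unknown to reader
  writer blob: unknown to reader
  rule R1 violated at blob
  rule R2 violated at blob
  => 2 violation(s): backward is BREAKING for Ticket
checking off the Ticket differences that do not matter here:
  removed field checksum from record Ticket (its key 15 joins the reserved list) -> fires only in the forward direction of Ticket, which is not asked here
  renamed field duration to version in record Ticket (alias duration declared on the renamed field) -> no rule fires on it in Ticket's dialect; the asked verdict holds
  added field seq to record Ticket: required int32, tag 11, default 100 (in v2 it sits last) -> fires only in the forward direction of Ticket, which is not asked here


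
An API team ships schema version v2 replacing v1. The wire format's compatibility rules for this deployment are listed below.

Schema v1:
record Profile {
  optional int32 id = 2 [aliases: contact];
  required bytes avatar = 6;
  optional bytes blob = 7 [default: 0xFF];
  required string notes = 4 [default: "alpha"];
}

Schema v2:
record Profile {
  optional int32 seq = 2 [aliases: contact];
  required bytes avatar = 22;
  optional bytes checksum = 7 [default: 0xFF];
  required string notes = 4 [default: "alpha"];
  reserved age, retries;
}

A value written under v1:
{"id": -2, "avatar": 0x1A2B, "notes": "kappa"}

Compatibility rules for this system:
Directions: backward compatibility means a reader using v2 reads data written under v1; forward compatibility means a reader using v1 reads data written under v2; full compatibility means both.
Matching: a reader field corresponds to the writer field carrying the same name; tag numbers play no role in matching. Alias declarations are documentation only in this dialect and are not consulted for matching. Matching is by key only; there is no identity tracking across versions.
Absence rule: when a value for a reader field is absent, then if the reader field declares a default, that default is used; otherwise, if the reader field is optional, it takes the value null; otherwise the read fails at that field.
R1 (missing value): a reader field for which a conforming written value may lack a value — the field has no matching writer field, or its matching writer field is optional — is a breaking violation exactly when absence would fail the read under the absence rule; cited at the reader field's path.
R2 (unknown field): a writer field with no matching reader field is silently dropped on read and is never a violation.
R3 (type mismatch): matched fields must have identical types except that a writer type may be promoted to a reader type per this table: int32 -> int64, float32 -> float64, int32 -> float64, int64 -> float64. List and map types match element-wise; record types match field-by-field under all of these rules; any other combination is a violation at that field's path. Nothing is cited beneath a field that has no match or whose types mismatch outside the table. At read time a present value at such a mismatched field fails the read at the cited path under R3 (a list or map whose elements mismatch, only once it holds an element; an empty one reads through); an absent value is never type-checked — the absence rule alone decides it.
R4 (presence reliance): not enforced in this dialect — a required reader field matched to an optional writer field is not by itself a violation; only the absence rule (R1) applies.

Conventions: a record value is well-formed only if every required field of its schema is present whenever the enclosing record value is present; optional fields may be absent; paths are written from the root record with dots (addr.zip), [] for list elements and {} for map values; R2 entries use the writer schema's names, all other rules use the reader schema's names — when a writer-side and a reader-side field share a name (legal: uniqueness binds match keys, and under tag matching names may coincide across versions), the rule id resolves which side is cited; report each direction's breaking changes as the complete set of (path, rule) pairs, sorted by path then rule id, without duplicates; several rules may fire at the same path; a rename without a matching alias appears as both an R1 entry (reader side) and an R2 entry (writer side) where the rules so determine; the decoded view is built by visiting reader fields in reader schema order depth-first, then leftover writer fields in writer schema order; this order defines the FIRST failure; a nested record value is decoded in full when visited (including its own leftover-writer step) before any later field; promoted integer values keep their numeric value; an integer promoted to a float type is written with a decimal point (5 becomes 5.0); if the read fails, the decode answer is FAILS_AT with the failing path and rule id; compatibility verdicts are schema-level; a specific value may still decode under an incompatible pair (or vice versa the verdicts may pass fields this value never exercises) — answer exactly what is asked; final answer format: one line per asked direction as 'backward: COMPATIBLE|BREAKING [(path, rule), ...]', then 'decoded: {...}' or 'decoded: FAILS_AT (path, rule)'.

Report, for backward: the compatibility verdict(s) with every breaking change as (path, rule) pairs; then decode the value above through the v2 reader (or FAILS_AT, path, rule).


in Profile below, arrows point writer -> reader
backward pass over Profile, reader schema v2, writer schema v1:
  seq: no writer-side match
  bytes -> bytes, writer required: avatar aligns to avatar
  checksum: no writer-side match
  string -> string, writer required: notes aligns to notes
  writer field id has no reader counterpart
  writer field blob has no reader counterpart
  => backward verdict for Profile: COMPATIBLE, no violations
decoding the Profile value with the v2 reader:
  seq := null (absent, optional -> null)
  avatar := 0x1A2B
  checksum := 0xFF (absent -> default)
  notes := "kappa"
  writer id: unknown -> dropped
  => decoded: {"seq": null, "avatar": 0x1A2B, "checksum": 0xFF, "notes": "kappa"}
checking off the Profile differences that do not matter here:
  field avatar in record Profile: tag 6 changed to 22 -> no rule fires on it in Profile's dialect; the asked verdict holds

backward: COMPATIBLE []; decoded: {"seq": null, "avatar": 0x1A2B, "checksum": 0xFF, "notes": "kappa"}


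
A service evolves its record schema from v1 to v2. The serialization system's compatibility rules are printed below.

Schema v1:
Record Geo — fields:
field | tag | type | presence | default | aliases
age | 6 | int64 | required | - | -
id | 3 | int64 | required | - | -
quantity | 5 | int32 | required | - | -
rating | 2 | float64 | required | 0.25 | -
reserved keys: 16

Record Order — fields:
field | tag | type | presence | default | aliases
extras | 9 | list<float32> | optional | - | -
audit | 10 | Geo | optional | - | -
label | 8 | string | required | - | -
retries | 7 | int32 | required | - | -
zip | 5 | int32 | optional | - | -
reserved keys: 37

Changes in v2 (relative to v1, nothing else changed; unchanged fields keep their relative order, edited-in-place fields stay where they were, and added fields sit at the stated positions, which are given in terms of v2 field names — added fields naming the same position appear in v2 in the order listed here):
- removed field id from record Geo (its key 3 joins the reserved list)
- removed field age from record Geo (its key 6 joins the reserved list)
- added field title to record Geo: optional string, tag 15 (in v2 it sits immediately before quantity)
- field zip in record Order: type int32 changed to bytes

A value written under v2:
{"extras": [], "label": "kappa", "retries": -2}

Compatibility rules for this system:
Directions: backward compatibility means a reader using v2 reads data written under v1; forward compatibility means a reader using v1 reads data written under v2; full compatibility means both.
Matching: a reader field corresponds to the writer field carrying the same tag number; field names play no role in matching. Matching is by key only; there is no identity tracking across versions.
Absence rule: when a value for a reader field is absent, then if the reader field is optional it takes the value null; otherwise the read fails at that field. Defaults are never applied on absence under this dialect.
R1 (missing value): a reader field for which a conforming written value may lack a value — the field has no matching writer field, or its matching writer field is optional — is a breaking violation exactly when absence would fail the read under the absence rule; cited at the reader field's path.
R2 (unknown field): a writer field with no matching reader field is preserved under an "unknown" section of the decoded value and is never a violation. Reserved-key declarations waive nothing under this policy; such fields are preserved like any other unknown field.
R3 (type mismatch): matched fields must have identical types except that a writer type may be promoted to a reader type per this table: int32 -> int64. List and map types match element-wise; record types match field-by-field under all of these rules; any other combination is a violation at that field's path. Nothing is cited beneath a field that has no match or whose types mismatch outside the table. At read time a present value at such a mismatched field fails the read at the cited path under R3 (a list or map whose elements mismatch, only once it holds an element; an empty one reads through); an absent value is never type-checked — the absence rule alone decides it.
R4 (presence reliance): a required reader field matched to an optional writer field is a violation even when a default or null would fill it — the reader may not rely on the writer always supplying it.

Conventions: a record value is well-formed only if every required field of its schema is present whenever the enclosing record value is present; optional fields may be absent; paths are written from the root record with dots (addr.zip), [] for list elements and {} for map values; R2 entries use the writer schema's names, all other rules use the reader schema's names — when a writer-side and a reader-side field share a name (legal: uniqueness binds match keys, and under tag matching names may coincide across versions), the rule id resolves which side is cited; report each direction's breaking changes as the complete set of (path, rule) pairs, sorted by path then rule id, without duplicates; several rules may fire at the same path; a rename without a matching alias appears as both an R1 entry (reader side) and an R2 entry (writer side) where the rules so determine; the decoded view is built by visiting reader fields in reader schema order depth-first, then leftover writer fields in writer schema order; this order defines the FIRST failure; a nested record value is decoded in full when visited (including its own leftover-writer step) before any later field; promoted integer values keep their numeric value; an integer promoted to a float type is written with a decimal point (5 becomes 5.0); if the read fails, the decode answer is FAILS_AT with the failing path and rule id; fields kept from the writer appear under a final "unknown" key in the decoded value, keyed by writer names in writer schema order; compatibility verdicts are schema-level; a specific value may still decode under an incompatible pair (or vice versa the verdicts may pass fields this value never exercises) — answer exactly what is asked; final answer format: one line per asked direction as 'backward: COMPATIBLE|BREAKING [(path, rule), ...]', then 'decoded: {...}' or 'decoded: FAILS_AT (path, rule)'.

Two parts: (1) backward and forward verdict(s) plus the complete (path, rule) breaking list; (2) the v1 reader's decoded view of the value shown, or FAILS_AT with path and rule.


arrows below run writer -> reader for Order
backward pass over Order, reader schema v2, writer schema v1:
  extras: paired with writer extras (list<float32> -> list<float32>; writer optional)
  audit: paired with writer audit (Geo -> Geo; writer optional)
  label: paired with writer label (string -> string; writer required)
  retries: paired with writer retries (int32 -> int32; writer required)
  zip: paired with writer zip (int32 -> bytes; writer optional)
  no writer field matches reader audit.title
  audit.quantity: paired with writer audit.quantity (int32 -> int32; writer required)
  audit.rating: paired with writer audit.rating (float64 -> float64; writer required)
  writer field audit.age has no reader counterpart
  writer field audit.id has no reader counterpart
  breaking: (zip, R3)
  => backward verdict for Order: BREAKING, 1 violation(s)
forward pass over Order, reader schema v1, writer schema v2:
  extras: paired with writer extras (list<float32> -> list<float32>; writer optional)
  audit: paired with writer audit (Geo -> Geo; writer optional)
  label: paired with writer label (string -> string; writer required)
  retries: paired with writer retries (int32 -> int32; writer required)
  zip: paired with writer zip (bytes -> int32; writer optional)
  no writer field matches reader audit.age
  no writer field matches reader audit.id
  audit.quantity: paired with writer audit.quantity (int32 -> int32; writer required)
  audit.rating: paired with writer audit.rating (float64 -> float64; writer required)
  writer field audit.title has no reader counterpart
  breaking: (audit.age, R1)
  breaking: (audit.id, R1)
  breaking: (zip, R3)
  => forward verdict for Order: BREAKING, 3 violation(s)
decode walk for Order under reader schema v1:
  extras := []
  audit := null (not supplied -> null)
  label := "kappa"
  retries := -2
  zip := null (not supplied -> null)
  => decoded: {"extras": [], "audit": null, "label": "kappa", "retries": -2, "zip": null}

backward: BREAKING [(zip, R3)]; forward: BREAKING [(audit.age, R1), (audit.id, R1), (zip, R3)]; decoded: {"extras": [], "audit": null, "label": "kappa", "retries": -2, "zip": null}


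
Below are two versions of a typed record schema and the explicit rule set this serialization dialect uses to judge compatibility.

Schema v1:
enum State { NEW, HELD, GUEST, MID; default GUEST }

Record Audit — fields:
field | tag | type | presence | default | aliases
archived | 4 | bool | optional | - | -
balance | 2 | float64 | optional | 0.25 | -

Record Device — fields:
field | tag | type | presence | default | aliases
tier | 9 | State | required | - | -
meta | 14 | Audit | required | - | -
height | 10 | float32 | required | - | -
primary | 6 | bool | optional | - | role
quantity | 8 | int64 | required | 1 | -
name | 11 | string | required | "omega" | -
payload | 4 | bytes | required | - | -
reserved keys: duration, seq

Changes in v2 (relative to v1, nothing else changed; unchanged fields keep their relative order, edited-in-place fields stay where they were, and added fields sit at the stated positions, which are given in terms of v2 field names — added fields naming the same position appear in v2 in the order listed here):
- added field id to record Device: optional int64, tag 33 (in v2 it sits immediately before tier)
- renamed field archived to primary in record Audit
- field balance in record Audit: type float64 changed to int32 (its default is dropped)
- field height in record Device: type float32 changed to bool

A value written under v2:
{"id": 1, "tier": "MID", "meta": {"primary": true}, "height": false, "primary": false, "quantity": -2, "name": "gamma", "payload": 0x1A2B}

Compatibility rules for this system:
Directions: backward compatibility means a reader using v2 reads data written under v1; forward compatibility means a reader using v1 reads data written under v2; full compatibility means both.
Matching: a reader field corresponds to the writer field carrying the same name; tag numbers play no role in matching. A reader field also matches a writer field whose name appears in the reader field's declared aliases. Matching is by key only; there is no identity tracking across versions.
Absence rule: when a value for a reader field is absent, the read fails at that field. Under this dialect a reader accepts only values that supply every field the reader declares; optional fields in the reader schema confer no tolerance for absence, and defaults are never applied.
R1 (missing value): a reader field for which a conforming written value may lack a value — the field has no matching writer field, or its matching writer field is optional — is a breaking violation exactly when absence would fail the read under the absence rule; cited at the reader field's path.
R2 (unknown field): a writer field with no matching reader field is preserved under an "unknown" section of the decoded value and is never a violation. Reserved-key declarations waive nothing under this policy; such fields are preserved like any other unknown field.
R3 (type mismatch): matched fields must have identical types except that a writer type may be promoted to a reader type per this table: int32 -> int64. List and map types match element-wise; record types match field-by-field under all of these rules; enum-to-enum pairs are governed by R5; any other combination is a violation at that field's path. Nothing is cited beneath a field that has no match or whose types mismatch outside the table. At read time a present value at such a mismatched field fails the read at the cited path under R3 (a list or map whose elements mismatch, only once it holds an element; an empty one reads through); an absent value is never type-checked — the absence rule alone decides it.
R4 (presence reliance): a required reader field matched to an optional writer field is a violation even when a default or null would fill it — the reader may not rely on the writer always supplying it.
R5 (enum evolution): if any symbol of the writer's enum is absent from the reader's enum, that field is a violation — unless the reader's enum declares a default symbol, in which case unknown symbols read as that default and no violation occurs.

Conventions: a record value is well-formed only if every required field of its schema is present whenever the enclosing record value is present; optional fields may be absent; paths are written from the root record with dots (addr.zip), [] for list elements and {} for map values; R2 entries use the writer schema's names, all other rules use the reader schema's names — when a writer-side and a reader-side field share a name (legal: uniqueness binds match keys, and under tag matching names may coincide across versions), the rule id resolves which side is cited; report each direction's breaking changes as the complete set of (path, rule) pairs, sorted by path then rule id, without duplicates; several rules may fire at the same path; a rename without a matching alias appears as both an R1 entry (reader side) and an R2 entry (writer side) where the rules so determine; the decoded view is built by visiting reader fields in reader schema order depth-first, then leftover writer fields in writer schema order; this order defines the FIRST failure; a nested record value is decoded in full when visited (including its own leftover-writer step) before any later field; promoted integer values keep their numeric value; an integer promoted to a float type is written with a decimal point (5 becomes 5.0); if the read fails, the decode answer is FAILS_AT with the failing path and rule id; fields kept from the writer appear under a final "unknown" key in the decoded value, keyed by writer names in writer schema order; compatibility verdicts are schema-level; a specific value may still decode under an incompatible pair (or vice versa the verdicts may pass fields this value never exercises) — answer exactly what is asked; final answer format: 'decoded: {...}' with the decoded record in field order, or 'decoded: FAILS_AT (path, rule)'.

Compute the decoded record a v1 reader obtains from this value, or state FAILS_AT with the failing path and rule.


decoded: FAILS_AT (meta.archived, R1)

the writer's type comes first in each Device pair
decode walk for Device under reader schema v1:
  tier := "MID"
  read fails at meta.archived under R1 (no fill)
  => FAILS_AT (meta.archived, R1)
ruling out the remaining Device differences:
  added field id to record Device: optional int64, tag 33 (in v2 it sits immediately before tier) -> shifts the Device verdicts, not this decode
  field balance in record Audit: type float64 changed to int32 (its default is dropped) -> shifts the Device verdicts, not this decode
  field height in record Device: type float32 changed to bool -> shifts the Device verdicts, not this decode


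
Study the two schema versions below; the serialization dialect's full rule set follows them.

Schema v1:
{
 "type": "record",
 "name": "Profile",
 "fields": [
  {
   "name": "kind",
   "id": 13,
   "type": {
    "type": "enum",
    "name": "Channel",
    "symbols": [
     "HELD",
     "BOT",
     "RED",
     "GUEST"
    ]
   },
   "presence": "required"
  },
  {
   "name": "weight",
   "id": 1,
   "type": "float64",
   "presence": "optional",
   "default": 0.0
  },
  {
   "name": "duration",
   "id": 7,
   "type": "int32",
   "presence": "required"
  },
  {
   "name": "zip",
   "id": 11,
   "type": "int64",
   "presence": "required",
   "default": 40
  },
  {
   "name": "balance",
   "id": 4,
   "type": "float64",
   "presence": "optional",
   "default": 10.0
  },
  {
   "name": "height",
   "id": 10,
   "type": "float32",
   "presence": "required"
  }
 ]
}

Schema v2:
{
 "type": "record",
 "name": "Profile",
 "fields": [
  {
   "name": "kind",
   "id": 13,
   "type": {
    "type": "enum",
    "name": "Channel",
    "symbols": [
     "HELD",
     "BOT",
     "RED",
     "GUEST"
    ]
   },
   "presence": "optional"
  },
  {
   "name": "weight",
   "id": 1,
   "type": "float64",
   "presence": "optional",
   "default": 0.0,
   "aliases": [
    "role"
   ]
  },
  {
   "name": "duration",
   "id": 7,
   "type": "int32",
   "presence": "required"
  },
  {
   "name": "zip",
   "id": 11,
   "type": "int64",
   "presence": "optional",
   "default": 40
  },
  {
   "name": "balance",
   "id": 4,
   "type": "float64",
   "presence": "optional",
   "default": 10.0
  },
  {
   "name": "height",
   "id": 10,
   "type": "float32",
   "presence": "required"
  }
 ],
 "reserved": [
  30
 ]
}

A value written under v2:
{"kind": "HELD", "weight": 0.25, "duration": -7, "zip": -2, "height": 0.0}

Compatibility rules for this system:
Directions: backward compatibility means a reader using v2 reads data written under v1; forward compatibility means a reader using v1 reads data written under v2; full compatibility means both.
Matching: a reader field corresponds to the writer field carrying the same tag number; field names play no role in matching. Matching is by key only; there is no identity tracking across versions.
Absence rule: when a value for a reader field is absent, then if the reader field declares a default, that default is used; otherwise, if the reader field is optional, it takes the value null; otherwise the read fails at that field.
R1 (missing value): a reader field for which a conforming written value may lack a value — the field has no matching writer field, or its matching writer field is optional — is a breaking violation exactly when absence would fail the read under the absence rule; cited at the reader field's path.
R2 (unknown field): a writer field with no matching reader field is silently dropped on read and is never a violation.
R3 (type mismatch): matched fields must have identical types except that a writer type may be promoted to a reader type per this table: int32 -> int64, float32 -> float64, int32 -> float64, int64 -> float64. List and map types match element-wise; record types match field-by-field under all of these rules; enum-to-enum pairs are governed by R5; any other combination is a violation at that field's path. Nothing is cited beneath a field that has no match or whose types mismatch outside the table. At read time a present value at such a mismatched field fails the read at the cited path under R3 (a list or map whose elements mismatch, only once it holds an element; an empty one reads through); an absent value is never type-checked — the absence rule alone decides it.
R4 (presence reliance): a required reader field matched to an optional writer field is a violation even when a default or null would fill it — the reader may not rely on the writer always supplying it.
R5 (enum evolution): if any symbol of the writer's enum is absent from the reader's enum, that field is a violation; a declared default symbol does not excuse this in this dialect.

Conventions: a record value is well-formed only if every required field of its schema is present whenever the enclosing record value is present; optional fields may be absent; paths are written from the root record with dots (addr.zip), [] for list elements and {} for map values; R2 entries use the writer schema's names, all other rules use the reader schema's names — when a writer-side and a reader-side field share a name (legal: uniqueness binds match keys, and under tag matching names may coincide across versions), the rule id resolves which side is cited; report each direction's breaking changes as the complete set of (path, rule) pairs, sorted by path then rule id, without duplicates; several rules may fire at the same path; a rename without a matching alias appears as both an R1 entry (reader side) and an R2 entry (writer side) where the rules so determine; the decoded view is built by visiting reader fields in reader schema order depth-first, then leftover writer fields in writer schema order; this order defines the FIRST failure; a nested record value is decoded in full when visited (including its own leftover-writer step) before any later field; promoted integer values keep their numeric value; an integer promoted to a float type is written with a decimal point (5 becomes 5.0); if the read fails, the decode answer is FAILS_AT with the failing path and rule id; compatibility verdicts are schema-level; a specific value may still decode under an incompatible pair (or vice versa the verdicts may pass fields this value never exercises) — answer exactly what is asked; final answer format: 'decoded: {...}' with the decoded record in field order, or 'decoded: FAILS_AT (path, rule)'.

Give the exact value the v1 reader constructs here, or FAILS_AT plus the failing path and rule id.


decoded: {"kind": "HELD", "weight": 0.25, "duration": -7, "zip": -2, "balance": 10.0, "height": 0.0}

in Profile below, arrows point writer -> reader
decode (reader v1):
  kind := "HELD"
  weight := 0.25
  duration := -7
  zip := -2
  balance := 10.0 (absent -> default)
  height := 0.0
  => decoded: {"kind": "HELD", "weight": 0.25, "duration": -7, "zip": -2, "balance": 10.0, "height": 0.0}
the rest of the Profile diff is inert for this question:
  field kind in record Profile: required changed to optional -> affects the rule determinations only; this particular Profile value decodes identically
  field zip in record Profile: required changed to optional -> affects the rule determinations only; this particular Profile value decodes identically


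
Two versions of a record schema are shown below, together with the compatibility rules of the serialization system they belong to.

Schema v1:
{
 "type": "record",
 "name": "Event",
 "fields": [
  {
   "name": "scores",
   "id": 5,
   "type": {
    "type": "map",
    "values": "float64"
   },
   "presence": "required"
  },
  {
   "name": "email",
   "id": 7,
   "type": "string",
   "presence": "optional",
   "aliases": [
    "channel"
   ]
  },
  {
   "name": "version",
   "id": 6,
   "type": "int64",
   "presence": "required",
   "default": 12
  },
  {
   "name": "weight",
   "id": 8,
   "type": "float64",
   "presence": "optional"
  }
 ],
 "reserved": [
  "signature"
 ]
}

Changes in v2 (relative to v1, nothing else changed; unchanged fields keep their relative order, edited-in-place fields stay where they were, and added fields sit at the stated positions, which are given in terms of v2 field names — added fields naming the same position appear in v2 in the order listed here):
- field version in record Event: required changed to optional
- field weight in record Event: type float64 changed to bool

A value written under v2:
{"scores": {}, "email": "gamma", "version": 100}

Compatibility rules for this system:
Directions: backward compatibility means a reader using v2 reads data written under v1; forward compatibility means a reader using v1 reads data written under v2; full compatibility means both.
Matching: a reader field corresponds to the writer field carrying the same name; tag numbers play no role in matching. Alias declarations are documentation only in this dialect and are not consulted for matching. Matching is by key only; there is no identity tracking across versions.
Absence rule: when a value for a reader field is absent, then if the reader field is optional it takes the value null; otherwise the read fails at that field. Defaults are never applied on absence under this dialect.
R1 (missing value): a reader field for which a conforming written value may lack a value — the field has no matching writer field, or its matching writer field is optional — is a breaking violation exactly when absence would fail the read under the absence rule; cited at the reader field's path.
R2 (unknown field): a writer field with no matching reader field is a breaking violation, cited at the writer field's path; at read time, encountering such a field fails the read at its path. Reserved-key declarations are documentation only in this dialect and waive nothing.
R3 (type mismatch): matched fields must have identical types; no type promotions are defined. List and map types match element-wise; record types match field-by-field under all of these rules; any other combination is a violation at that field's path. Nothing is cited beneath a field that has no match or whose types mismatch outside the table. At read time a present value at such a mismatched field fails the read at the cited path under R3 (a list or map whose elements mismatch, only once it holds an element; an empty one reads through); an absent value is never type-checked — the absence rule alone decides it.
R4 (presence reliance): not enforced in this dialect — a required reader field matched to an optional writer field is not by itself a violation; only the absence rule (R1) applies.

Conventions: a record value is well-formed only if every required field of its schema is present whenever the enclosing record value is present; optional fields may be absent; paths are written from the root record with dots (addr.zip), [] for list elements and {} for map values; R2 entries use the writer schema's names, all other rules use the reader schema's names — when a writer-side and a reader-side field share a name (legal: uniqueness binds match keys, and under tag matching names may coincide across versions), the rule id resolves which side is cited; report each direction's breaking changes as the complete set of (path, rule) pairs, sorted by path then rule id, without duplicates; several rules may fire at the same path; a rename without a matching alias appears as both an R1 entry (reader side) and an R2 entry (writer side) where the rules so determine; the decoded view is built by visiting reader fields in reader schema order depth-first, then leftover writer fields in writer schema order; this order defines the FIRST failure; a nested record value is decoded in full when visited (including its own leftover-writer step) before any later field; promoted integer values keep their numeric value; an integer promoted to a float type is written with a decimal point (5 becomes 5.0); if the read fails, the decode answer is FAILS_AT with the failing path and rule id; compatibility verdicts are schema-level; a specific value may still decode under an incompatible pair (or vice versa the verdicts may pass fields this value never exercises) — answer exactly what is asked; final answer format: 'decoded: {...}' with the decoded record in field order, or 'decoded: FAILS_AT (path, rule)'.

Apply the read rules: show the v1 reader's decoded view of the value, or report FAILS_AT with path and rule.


in Event below, arrows point writer -> reader
decode (reader v1):
  scores := {}
  email := "gamma"
  version := 100
  weight := null (absent, optional -> null)
  => decoded: {"scores": {}, "email": "gamma", "version": 100, "weight": null}
ruling out the remaining Event differences:
  field version in record Event: required changed to optional -> matters for Event compatibility verdicts, not for this value's decode
  field weight in record Event: type float64 changed to bool -> matters for Event compatibility verdicts, not for this value's decode

decoded: {"scores": {}, "email": "gamma", "version": 100, "weight": null}
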